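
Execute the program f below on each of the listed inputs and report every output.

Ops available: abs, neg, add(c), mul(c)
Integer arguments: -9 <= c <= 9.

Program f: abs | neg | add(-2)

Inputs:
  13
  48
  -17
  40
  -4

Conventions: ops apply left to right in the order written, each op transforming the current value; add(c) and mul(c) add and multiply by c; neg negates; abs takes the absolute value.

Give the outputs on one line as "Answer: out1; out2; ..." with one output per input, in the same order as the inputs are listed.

-15; -50; -19; -42; -6

Execution, op by op:
  13 -> 13 -> -13 -> -15
  48 -> 48 -> -48 -> -50
  -17 -> 17 -> -17 -> -19
  40 -> 40 -> -40 -> -42
  -4 -> 4 -> -4 -> -6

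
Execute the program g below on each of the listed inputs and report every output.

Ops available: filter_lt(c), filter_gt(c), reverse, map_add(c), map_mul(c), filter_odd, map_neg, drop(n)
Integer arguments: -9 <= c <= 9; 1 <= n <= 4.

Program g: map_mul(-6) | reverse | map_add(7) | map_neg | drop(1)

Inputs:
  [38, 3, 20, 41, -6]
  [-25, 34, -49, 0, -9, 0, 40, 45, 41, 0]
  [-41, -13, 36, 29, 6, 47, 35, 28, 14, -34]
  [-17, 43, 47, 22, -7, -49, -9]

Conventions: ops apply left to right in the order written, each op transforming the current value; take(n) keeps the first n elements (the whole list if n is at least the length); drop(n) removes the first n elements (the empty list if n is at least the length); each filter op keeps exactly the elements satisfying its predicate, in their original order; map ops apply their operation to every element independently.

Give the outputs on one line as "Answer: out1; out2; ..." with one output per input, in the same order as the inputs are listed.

[239, 113, 11, 221]; [239, 263, 233, -7, -61, -7, -301, 197, -157]; [77, 161, 203, 275, 29, 167, 209, -85, -253]; [-301, -49, 125, 275, 251, -109]

Execution, op by op:
  [38, 3, 20, 41, -6] -> [-228, -18, -120, -246, 36] -> [36, -246, -120, -18, -228] -> [43, -239, -113, -11, -221] -> [-43, 239, 113, 11, 221] -> [239, 113, 11, 221]
  [-25, 34, -49, 0, -9, 0, 40, 45, 41, 0] -> [150, -204, 294, 0, 54, 0, -240, -270, -246, 0] -> [0, -246, -270, -240, 0, 54, 0, 294, -204, 150] -> [7, -239, -263, -233, 7, 61, 7, 301, -197, 157] -> [-7, 239, 263, 233, -7, -61, -7, -301, 197, -157] -> [239, 263, 233, -7, -61, -7, -301, 197, -157]
  [-41, -13, 36, 29, 6, 47, 35, 28, 14, -34] -> [246, 78, -216, -174, -36, -282, -210, -168, -84, 204] -> [204, -84, -168, -210, -282, -36, -174, -216, 78, 246] -> [211, -77, -161, -203, -275, -29, -167, -209, 85, 253] -> [-211, 77, 161, 203, 275, 29, 167, 209, -85, -253] -> [77, 161, 203, 275, 29, 167, 209, -85, -253]
  [-17, 43, 47, 22, -7, -49, -9] -> [102, -258, -282, -132, 42, 294, 54] -> [54, 294, 42, -132, -282, -258, 102] -> [61, 301, 49, -125, -275, -251, 109] -> [-61, -301, -49, 125, 275, 251, -109] -> [-301, -49, 125, 275, 251, -109]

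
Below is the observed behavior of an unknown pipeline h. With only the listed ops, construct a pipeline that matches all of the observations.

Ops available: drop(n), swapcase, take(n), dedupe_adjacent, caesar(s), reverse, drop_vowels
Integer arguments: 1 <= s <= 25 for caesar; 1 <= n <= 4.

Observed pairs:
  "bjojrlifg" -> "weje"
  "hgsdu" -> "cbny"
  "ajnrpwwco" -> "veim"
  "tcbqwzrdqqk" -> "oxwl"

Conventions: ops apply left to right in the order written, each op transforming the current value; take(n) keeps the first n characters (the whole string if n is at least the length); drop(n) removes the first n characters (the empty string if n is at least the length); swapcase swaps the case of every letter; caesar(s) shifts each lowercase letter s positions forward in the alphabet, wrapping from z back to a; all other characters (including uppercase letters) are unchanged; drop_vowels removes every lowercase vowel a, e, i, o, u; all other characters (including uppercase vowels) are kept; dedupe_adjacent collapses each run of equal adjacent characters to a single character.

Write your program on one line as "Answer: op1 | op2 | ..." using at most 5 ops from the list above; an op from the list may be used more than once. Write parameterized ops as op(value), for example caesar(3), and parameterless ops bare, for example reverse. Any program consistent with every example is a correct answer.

reverse | caesar(21) | reverse | take(4)

Check, running the answer program on each example:
  "bjojrlifg" -> "gfilrjojb" -> "badgmejew" -> "wejemgdab" -> "weje"
  "hgsdu" -> "udsgh" -> "pynbc" -> "cbnyp" -> "cbny"
  "ajnrpwwco" -> "ocwwprnja" -> "jxrrkmiev" -> "veimkrrxj" -> "veim"
  "tcbqwzrdqqk" -> "kqqdrzwqbct" -> "fllymurlwxo" -> "oxwlrumyllf" -> "oxwl"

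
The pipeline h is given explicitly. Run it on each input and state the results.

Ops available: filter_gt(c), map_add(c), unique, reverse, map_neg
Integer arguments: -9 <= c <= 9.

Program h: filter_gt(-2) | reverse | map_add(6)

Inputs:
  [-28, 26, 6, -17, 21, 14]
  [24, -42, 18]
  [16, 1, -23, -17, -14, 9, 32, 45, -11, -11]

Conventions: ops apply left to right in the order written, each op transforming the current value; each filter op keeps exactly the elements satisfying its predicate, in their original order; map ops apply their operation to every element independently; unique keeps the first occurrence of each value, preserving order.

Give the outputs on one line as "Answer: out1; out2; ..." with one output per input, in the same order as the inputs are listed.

Execution, op by op:
  [-28, 26, 6, -17, 21, 14] -> [26, 6, 21, 14] -> [14, 21, 6, 26] -> [20, 27, 12, 32]
  [24, -42, 18] -> [24, 18] -> [18, 24] -> [24, 30]
  [16, 1, -23, -17, -14, 9, 32, 45, -11, -11] -> [16, 1, 9, 32, 45] -> [45, 32, 9, 1, 16] -> [51, 38, 15, 7, 22]

[20, 27, 12, 32]; [24, 30]; [51, 38, 15, 7, 22]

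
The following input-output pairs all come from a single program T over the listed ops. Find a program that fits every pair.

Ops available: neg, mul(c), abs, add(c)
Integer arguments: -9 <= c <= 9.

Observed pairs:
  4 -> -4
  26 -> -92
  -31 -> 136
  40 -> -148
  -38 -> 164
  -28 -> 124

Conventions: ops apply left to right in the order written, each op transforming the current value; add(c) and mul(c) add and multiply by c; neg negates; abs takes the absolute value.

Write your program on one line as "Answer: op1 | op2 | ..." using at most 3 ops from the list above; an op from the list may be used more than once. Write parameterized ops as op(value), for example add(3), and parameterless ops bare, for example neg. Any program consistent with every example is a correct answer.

mul(2) | add(-6) | mul(-2)

Check, running the answer program on each example:
  4 -> 8 -> 2 -> -4
  26 -> 52 -> 46 -> -92
  -31 -> -62 -> -68 -> 136
  40 -> 80 -> 74 -> -148
  -38 -> -76 -> -82 -> 164
  -28 -> -56 -> -62 -> 124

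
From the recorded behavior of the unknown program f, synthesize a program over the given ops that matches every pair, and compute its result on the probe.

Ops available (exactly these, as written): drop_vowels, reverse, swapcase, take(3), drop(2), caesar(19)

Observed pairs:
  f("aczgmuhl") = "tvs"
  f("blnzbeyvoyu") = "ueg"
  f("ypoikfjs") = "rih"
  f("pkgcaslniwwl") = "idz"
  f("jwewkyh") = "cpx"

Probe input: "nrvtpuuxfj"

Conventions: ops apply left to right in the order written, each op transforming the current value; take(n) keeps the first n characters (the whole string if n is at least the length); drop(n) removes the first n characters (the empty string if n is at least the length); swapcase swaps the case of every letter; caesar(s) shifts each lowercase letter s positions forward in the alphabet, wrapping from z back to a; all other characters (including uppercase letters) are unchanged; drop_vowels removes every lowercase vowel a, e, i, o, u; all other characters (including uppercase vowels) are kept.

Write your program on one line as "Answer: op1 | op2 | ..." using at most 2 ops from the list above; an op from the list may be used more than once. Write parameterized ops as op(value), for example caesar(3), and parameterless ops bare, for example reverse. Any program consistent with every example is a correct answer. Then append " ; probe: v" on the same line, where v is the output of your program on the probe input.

take(3) | caesar(19) ; probe: "gko"

Check, running the answer program on each example:
  "aczgmuhl" -> "acz" -> "tvs"
  "blnzbeyvoyu" -> "bln" -> "ueg"
  "ypoikfjs" -> "ypo" -> "rih"
  "pkgcaslniwwl" -> "pkg" -> "idz"
  "jwewkyh" -> "jwe" -> "cpx"
  probe: "nrvtpuuxfj" -> "nrv" -> "gko"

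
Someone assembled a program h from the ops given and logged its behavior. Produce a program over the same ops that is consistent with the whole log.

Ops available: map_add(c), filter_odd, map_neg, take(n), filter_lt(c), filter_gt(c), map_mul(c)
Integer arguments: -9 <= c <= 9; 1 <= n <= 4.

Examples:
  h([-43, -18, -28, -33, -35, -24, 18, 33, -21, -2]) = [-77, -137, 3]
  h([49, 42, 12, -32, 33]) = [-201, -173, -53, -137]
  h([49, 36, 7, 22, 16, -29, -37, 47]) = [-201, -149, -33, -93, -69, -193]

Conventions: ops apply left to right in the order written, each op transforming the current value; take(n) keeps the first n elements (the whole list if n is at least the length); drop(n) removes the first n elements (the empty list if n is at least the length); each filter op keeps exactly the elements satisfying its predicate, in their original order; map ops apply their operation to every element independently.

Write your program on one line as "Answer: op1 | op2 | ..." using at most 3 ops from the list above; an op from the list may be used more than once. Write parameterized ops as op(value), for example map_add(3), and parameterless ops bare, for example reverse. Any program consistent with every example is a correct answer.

filter_gt(-4) | map_mul(-4) | map_add(-5)

Check, running the answer program on each example:
  [-43, -18, -28, -33, -35, -24, 18, 33, -21, -2] -> [18, 33, -2] -> [-72, -132, 8] -> [-77, -137, 3]
  [49, 42, 12, -32, 33] -> [49, 42, 12, 33] -> [-196, -168, -48, -132] -> [-201, -173, -53, -137]
  [49, 36, 7, 22, 16, -29, -37, 47] -> [49, 36, 7, 22, 16, 47] -> [-196, -144, -28, -88, -64, -188] -> [-201, -149, -33, -93, -69, -193]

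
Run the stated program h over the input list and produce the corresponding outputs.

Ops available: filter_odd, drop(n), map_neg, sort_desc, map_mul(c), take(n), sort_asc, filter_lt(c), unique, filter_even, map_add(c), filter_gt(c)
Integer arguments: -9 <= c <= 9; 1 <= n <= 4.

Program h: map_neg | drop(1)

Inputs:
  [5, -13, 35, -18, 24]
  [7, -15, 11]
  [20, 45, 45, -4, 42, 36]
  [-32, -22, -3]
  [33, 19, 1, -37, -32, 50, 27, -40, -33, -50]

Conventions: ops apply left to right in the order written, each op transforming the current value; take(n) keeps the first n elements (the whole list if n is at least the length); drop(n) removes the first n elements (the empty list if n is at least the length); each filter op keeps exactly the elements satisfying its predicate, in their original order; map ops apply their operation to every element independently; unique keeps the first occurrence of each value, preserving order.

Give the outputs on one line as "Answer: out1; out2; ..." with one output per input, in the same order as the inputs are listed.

Execution, op by op:
  [5, -13, 35, -18, 24] -> [-5, 13, -35, 18, -24] -> [13, -35, 18, -24]
  [7, -15, 11] -> [-7, 15, -11] -> [15, -11]
  [20, 45, 45, -4, 42, 36] -> [-20, -45, -45, 4, -42, -36] -> [-45, -45, 4, -42, -36]
  [-32, -22, -3] -> [32, 22, 3] -> [22, 3]
  [33, 19, 1, -37, -32, 50, 27, -40, -33, -50] -> [-33, -19, -1, 37, 32, -50, -27, 40, 33, 50] -> [-19, -1, 37, 32, -50, -27, 40, 33, 50]

[13, -35, 18, -24]; [15, -11]; [-45, -45, 4, -42, -36]; [22, 3]; [-19, -1, 37, 32, -50, -27, 40, 33, 50]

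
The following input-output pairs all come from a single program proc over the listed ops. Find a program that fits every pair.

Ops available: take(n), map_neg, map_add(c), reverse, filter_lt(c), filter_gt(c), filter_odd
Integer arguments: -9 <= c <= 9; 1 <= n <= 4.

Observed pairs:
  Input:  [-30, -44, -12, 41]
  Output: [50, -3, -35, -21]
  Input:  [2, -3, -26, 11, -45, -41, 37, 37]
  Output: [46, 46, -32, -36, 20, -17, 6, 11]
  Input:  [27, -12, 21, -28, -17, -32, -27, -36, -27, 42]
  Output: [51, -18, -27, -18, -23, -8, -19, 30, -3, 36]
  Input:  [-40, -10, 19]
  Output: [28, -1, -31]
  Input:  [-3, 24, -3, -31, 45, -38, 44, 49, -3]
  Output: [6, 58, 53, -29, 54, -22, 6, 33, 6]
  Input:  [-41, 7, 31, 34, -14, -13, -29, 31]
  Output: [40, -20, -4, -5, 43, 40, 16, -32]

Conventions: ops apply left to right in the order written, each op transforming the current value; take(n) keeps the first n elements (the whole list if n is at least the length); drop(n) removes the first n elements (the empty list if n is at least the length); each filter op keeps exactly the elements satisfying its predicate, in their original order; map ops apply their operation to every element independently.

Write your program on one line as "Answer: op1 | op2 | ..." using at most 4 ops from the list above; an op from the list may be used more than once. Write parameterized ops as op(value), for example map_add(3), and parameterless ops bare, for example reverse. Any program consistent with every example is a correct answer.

map_add(5) | reverse | map_add(4)

Check, running the answer program on each example:
  [-30, -44, -12, 41] -> [-25, -39, -7, 46] -> [46, -7, -39, -25] -> [50, -3, -35, -21]
  [2, -3, -26, 11, -45, -41, 37, 37] -> [7, 2, -21, 16, -40, -36, 42, 42] -> [42, 42, -36, -40, 16, -21, 2, 7] -> [46, 46, -32, -36, 20, -17, 6, 11]
  [27, -12, 21, -28, -17, -32, -27, -36, -27, 42] -> [32, -7, 26, -23, -12, -27, -22, -31, -22, 47] -> [47, -22, -31, -22, -27, -12, -23, 26, -7, 32] -> [51, -18, -27, -18, -23, -8, -19, 30, -3, 36]
  [-40, -10, 19] -> [-35, -5, 24] -> [24, -5, -35] -> [28, -1, -31]
  [-3, 24, -3, -31, 45, -38, 44, 49, -3] -> [2, 29, 2, -26, 50, -33, 49, 54, 2] -> [2, 54, 49, -33, 50, -26, 2, 29, 2] -> [6, 58, 53, -29, 54, -22, 6, 33, 6]
  [-41, 7, 31, 34, -14, -13, -29, 31] -> [-36, 12, 36, 39, -9, -8, -24, 36] -> [36, -24, -8, -9, 39, 36, 12, -36] -> [40, -20, -4, -5, 43, 40, 16, -32]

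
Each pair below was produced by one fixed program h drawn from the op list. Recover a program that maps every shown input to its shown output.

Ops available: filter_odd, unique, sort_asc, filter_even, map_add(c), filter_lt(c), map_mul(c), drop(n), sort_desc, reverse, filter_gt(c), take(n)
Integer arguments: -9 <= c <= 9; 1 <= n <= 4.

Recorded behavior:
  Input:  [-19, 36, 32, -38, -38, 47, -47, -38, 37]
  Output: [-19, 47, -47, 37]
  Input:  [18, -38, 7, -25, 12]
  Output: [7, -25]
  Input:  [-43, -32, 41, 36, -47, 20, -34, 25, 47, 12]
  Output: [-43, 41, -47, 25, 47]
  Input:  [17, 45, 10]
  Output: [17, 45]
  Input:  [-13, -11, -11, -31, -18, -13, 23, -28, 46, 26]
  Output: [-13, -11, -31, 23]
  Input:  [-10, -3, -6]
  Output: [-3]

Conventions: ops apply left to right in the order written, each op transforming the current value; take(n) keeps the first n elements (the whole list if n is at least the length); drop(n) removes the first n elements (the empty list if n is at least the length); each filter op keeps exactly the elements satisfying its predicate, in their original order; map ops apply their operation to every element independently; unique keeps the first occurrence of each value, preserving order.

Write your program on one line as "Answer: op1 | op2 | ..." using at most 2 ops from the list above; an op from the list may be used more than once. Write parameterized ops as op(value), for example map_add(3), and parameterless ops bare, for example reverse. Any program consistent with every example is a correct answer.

unique | filter_odd

Check, running the answer program on each example:
  [-19, 36, 32, -38, -38, 47, -47, -38, 37] -> [-19, 36, 32, -38, 47, -47, 37] -> [-19, 47, -47, 37]
  [18, -38, 7, -25, 12] -> [18, -38, 7, -25, 12] -> [7, -25]
  [-43, -32, 41, 36, -47, 20, -34, 25, 47, 12] -> [-43, -32, 41, 36, -47, 20, -34, 25, 47, 12] -> [-43, 41, -47, 25, 47]
  [17, 45, 10] -> [17, 45, 10] -> [17, 45]
  [-13, -11, -11, -31, -18, -13, 23, -28, 46, 26] -> [-13, -11, -31, -18, 23, -28, 46, 26] -> [-13, -11, -31, 23]
  [-10, -3, -6] -> [-10, -3, -6] -> [-3]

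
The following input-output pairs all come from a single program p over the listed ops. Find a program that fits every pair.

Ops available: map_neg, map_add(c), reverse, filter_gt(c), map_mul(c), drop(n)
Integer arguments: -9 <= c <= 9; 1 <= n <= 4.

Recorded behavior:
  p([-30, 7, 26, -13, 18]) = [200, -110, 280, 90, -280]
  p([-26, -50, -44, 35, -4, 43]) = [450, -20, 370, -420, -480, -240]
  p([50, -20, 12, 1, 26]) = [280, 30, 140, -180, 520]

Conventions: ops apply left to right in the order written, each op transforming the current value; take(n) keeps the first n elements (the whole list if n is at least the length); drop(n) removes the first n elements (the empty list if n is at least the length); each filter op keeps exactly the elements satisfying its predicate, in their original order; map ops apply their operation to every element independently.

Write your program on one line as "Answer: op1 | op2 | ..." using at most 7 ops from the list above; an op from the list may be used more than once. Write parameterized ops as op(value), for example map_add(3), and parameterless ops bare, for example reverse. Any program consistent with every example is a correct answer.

reverse | map_add(2) | map_neg | map_mul(2) | map_mul(5) | map_neg

Check, running the answer program on each example:
  [-30, 7, 26, -13, 18] -> [18, -13, 26, 7, -30] -> [20, -11, 28, 9, -28] -> [-20, 11, -28, -9, 28] -> [-40, 22, -56, -18, 56] -> [-200, 110, -280, -90, 280] -> [200, -110, 280, 90, -280]
  [-26, -50, -44, 35, -4, 43] -> [43, -4, 35, -44, -50, -26] -> [45, -2, 37, -42, -48, -24] -> [-45, 2, -37, 42, 48, 24] -> [-90, 4, -74, 84, 96, 48] -> [-450, 20, -370, 420, 480, 240] -> [450, -20, 370, -420, -480, -240]
  [50, -20, 12, 1, 26] -> [26, 1, 12, -20, 50] -> [28, 3, 14, -18, 52] -> [-28, -3, -14, 18, -52] -> [-56, -6, -28, 36, -104] -> [-280, -30, -140, 180, -520] -> [280, 30, 140, -180, 520]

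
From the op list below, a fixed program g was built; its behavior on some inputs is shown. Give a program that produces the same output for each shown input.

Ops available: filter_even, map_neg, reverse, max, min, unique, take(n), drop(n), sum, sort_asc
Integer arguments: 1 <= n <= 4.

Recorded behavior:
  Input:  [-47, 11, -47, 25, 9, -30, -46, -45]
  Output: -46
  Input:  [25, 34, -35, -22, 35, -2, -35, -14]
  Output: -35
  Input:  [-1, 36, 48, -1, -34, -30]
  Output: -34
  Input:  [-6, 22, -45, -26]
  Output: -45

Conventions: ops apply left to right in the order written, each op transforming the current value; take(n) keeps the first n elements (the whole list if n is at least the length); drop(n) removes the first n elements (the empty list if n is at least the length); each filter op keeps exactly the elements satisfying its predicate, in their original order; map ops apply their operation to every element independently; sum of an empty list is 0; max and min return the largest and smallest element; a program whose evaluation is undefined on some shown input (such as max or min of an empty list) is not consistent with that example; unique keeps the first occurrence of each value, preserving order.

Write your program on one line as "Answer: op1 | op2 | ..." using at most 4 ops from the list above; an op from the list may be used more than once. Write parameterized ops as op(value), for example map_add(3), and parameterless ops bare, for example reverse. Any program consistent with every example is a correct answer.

unique | drop(1) | min

Check, running the answer program on each example:
  [-47, 11, -47, 25, 9, -30, -46, -45] -> [-47, 11, 25, 9, -30, -46, -45] -> [11, 25, 9, -30, -46, -45] -> -46
  [25, 34, -35, -22, 35, -2, -35, -14] -> [25, 34, -35, -22, 35, -2, -14] -> [34, -35, -22, 35, -2, -14] -> -35
  [-1, 36, 48, -1, -34, -30] -> [-1, 36, 48, -34, -30] -> [36, 48, -34, -30] -> -34
  [-6, 22, -45, -26] -> [-6, 22, -45, -26] -> [22, -45, -26] -> -45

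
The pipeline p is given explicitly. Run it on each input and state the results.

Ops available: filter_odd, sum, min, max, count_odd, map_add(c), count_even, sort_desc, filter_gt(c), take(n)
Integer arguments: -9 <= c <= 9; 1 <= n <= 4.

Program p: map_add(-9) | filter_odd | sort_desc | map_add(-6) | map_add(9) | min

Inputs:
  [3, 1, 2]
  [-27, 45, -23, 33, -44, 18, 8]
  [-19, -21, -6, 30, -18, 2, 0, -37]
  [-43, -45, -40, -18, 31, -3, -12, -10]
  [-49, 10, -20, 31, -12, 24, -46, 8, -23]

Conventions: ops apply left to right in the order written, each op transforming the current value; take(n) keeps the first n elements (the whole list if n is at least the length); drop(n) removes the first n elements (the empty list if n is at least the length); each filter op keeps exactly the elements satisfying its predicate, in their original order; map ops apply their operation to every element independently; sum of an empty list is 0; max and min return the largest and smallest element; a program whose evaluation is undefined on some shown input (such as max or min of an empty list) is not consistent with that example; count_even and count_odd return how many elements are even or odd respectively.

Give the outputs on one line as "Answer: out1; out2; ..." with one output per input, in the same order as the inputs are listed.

-4; -50; -24; -46; -52

Execution, op by op:
  [3, 1, 2] -> [-6, -8, -7] -> [-7] -> [-7] -> [-13] -> [-4] -> -4
  [-27, 45, -23, 33, -44, 18, 8] -> [-36, 36, -32, 24, -53, 9, -1] -> [-53, 9, -1] -> [9, -1, -53] -> [3, -7, -59] -> [12, 2, -50] -> -50
  [-19, -21, -6, 30, -18, 2, 0, -37] -> [-28, -30, -15, 21, -27, -7, -9, -46] -> [-15, 21, -27, -7, -9] -> [21, -7, -9, -15, -27] -> [15, -13, -15, -21, -33] -> [24, -4, -6, -12, -24] -> -24
  [-43, -45, -40, -18, 31, -3, -12, -10] -> [-52, -54, -49, -27, 22, -12, -21, -19] -> [-49, -27, -21, -19] -> [-19, -21, -27, -49] -> [-25, -27, -33, -55] -> [-16, -18, -24, -46] -> -46
  [-49, 10, -20, 31, -12, 24, -46, 8, -23] -> [-58, 1, -29, 22, -21, 15, -55, -1, -32] -> [1, -29, -21, 15, -55, -1] -> [15, 1, -1, -21, -29, -55] -> [9, -5, -7, -27, -35, -61] -> [18, 4, 2, -18, -26, -52] -> -52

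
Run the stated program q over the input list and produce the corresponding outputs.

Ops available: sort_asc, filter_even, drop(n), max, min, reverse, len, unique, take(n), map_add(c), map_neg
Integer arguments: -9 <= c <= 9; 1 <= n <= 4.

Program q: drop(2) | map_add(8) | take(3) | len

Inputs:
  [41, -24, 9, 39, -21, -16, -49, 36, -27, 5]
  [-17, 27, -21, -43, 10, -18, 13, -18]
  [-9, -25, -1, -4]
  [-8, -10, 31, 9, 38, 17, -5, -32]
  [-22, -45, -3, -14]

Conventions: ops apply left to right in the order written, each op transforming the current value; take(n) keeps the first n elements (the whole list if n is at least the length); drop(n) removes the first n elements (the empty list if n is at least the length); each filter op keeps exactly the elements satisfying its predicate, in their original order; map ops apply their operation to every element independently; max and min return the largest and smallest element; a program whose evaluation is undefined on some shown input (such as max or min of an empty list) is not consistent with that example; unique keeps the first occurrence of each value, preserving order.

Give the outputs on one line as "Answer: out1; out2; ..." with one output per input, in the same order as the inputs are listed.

3; 3; 2; 3; 2

Execution, op by op:
  [41, -24, 9, 39, -21, -16, -49, 36, -27, 5] -> [9, 39, -21, -16, -49, 36, -27, 5] -> [17, 47, -13, -8, -41, 44, -19, 13] -> [17, 47, -13] -> 3
  [-17, 27, -21, -43, 10, -18, 13, -18] -> [-21, -43, 10, -18, 13, -18] -> [-13, -35, 18, -10, 21, -10] -> [-13, -35, 18] -> 3
  [-9, -25, -1, -4] -> [-1, -4] -> [7, 4] -> [7, 4] -> 2
  [-8, -10, 31, 9, 38, 17, -5, -32] -> [31, 9, 38, 17, -5, -32] -> [39, 17, 46, 25, 3, -24] -> [39, 17, 46] -> 3
  [-22, -45, -3, -14] -> [-3, -14] -> [5, -6] -> [5, -6] -> 2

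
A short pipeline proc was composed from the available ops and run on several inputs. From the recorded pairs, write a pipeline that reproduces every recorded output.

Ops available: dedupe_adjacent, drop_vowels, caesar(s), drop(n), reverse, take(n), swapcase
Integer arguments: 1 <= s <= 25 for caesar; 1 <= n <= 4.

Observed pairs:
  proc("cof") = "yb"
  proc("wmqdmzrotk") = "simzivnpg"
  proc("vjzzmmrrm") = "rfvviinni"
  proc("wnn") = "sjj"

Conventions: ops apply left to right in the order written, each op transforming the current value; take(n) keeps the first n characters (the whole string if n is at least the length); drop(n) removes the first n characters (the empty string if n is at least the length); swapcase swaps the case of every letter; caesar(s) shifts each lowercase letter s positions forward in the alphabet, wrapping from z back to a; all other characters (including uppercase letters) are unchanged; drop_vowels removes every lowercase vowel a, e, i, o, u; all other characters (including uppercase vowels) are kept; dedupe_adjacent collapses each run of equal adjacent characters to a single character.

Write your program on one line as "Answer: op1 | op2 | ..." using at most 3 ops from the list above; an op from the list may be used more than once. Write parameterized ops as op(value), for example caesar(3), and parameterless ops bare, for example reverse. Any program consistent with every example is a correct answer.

drop_vowels | caesar(16) | caesar(6)

Check, running the answer program on each example:
  "cof" -> "cf" -> "sv" -> "yb"
  "wmqdmzrotk" -> "wmqdmzrtk" -> "mcgtcphja" -> "simzivnpg"
  "vjzzmmrrm" -> "vjzzmmrrm" -> "lzppcchhc" -> "rfvviinni"
  "wnn" -> "wnn" -> "mdd" -> "sjj"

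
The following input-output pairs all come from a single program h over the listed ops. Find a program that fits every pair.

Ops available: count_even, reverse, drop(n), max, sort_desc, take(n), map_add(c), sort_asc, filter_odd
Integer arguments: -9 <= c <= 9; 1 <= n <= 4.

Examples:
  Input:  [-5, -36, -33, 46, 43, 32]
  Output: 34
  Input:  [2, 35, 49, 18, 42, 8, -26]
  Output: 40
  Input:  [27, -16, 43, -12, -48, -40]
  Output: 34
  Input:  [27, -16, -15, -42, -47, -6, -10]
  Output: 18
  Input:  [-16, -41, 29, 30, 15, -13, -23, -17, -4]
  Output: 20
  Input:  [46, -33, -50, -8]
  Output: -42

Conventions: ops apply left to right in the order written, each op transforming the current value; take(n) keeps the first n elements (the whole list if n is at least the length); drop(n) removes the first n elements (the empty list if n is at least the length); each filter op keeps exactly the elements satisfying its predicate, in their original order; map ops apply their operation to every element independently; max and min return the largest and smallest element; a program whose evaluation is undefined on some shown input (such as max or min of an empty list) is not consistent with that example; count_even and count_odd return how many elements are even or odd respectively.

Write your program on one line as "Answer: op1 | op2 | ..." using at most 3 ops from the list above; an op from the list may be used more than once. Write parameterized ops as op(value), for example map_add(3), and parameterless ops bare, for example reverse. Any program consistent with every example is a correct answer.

filter_odd | map_add(-9) | max

Check, running the answer program on each example:
  [-5, -36, -33, 46, 43, 32] -> [-5, -33, 43] -> [-14, -42, 34] -> 34
  [2, 35, 49, 18, 42, 8, -26] -> [35, 49] -> [26, 40] -> 40
  [27, -16, 43, -12, -48, -40] -> [27, 43] -> [18, 34] -> 34
  [27, -16, -15, -42, -47, -6, -10] -> [27, -15, -47] -> [18, -24, -56] -> 18
  [-16, -41, 29, 30, 15, -13, -23, -17, -4] -> [-41, 29, 15, -13, -23, -17] -> [-50, 20, 6, -22, -32, -26] -> 20
  [46, -33, -50, -8] -> [-33] -> [-42] -> -42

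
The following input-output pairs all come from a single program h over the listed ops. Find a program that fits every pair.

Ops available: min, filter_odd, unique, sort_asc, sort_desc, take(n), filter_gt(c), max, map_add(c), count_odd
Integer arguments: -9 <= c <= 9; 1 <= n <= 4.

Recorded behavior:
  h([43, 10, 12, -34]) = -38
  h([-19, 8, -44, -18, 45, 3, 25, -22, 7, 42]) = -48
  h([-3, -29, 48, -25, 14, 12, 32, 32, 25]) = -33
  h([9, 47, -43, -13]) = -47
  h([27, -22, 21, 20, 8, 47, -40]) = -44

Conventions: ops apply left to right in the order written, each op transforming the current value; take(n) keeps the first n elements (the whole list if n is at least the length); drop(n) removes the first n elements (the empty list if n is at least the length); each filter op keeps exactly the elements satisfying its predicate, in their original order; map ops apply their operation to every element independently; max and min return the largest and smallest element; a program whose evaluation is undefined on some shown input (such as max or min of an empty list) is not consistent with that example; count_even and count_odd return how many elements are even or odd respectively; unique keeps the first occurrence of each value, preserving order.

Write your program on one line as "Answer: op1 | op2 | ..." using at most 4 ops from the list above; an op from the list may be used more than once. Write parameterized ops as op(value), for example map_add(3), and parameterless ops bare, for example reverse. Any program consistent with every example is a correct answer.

sort_desc | sort_asc | map_add(-4) | min

Check, running the answer program on each example:
  [43, 10, 12, -34] -> [43, 12, 10, -34] -> [-34, 10, 12, 43] -> [-38, 6, 8, 39] -> -38
  [-19, 8, -44, -18, 45, 3, 25, -22, 7, 42] -> [45, 42, 25, 8, 7, 3, -18, -19, -22, -44] -> [-44, -22, -19, -18, 3, 7, 8, 25, 42, 45] -> [-48, -26, -23, -22, -1, 3, 4, 21, 38, 41] -> -48
  [-3, -29, 48, -25, 14, 12, 32, 32, 25] -> [48, 32, 32, 25, 14, 12, -3, -25, -29] -> [-29, -25, -3, 12, 14, 25, 32, 32, 48] -> [-33, -29, -7, 8, 10, 21, 28, 28, 44] -> -33
  [9, 47, -43, -13] -> [47, 9, -13, -43] -> [-43, -13, 9, 47] -> [-47, -17, 5, 43] -> -47
  [27, -22, 21, 20, 8, 47, -40] -> [47, 27, 21, 20, 8, -22, -40] -> [-40, -22, 8, 20, 21, 27, 47] -> [-44, -26, 4, 16, 17, 23, 43] -> -44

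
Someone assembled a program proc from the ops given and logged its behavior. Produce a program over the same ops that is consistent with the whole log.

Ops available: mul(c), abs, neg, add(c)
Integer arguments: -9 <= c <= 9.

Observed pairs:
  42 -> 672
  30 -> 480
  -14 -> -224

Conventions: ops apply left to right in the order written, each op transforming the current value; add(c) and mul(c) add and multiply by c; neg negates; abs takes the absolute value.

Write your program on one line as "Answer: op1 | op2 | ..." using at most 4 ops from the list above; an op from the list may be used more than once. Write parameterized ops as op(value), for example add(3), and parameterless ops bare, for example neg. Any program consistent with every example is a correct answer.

neg | mul(-4) | neg | mul(-4)

Check, running the answer program on each example:
  42 -> -42 -> 168 -> -168 -> 672
  30 -> -30 -> 120 -> -120 -> 480
  -14 -> 14 -> -56 -> 56 -> -224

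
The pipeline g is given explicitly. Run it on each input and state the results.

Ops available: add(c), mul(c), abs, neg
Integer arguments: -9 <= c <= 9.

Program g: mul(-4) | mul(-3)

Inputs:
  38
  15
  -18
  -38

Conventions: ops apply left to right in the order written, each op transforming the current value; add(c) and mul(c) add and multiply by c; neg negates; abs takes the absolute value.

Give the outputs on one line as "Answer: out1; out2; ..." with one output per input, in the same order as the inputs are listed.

456; 180; -216; -456

Execution, op by op:
  38 -> -152 -> 456
  15 -> -60 -> 180
  -18 -> 72 -> -216
  -38 -> 152 -> -456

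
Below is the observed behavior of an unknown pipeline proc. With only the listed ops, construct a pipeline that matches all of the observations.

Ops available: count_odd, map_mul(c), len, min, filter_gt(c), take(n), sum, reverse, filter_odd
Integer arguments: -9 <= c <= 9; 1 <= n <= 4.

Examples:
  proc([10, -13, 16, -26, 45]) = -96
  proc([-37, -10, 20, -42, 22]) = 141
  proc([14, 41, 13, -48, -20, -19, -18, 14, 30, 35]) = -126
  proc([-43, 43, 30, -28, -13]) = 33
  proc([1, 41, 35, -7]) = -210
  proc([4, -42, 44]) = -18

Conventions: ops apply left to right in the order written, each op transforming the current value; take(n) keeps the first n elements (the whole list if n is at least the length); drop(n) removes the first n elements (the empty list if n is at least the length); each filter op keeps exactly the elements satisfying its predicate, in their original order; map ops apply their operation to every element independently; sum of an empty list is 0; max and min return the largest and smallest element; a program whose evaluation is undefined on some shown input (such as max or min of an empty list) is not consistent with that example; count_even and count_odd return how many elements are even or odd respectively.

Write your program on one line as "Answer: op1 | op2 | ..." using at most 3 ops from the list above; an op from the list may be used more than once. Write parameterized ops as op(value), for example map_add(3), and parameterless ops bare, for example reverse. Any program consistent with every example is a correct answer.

reverse | map_mul(-3) | sum

Check, running the answer program on each example:
  [10, -13, 16, -26, 45] -> [45, -26, 16, -13, 10] -> [-135, 78, -48, 39, -30] -> -96
  [-37, -10, 20, -42, 22] -> [22, -42, 20, -10, -37] -> [-66, 126, -60, 30, 111] -> 141
  [14, 41, 13, -48, -20, -19, -18, 14, 30, 35] -> [35, 30, 14, -18, -19, -20, -48, 13, 41, 14] -> [-105, -90, -42, 54, 57, 60, 144, -39, -123, -42] -> -126
  [-43, 43, 30, -28, -13] -> [-13, -28, 30, 43, -43] -> [39, 84, -90, -129, 129] -> 33
  [1, 41, 35, -7] -> [-7, 35, 41, 1] -> [21, -105, -123, -3] -> -210
  [4, -42, 44] -> [44, -42, 4] -> [-132, 126, -12] -> -18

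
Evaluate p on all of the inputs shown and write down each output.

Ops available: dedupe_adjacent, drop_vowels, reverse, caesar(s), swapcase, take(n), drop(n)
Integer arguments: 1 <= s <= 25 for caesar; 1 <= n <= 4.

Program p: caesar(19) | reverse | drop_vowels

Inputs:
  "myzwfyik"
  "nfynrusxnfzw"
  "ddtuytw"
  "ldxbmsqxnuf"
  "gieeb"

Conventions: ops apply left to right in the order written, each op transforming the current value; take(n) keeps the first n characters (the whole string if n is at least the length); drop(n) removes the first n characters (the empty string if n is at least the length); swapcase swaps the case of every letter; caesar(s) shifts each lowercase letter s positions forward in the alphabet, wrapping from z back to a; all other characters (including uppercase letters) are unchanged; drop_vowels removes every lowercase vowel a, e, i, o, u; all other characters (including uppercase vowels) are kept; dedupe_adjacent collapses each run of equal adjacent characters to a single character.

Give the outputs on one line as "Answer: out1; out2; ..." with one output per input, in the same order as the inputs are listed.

"dbrypsrf"; "psygqlnkgryg"; "pmrnmww"; "yngqjlfqw"; "xxbz"

Execution, op by op:
  "myzwfyik" -> "frspyrbd" -> "dbrypsrf" -> "dbrypsrf"
  "nfynrusxnfzw" -> "gyrgknlqgysp" -> "psygqlnkgryg" -> "psygqlnkgryg"
  "ddtuytw" -> "wwmnrmp" -> "pmrnmww" -> "pmrnmww"
  "ldxbmsqxnuf" -> "ewqufljqgny" -> "yngqjlfuqwe" -> "yngqjlfqw"
  "gieeb" -> "zbxxu" -> "uxxbz" -> "xxbz"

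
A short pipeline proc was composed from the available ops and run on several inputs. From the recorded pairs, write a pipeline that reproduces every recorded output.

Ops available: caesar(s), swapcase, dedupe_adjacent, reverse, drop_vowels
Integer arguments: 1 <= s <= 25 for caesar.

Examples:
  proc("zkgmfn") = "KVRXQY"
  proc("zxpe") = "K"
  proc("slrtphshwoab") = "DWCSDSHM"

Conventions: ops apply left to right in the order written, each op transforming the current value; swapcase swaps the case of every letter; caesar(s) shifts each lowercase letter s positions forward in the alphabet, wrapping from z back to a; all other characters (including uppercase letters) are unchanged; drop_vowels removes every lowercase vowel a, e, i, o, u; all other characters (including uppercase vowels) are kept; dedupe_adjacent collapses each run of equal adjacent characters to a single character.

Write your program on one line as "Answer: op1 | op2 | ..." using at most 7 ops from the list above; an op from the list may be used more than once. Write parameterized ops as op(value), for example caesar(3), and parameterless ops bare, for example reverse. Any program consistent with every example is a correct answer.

drop_vowels | caesar(11) | reverse | drop_vowels | swapcase | reverse

Check, running the answer program on each example:
  "zkgmfn" -> "zkgmfn" -> "kvrxqy" -> "yqxrvk" -> "yqxrvk" -> "YQXRVK" -> "KVRXQY"
  "zxpe" -> "zxp" -> "kia" -> "aik" -> "k" -> "K" -> "K"
  "slrtphshwoab" -> "slrtphshwb" -> "dwceasdshm" -> "mhsdsaecwd" -> "mhsdscwd" -> "MHSDSCWD" -> "DWCSDSHM"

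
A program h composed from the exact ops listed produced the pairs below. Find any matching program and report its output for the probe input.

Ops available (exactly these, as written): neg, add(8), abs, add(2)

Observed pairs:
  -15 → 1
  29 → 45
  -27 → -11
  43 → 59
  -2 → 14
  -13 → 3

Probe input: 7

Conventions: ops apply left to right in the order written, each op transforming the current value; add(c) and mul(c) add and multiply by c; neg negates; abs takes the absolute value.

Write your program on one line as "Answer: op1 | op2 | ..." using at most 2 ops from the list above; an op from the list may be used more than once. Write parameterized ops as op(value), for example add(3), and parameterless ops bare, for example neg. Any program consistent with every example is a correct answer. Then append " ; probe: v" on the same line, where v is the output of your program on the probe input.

add(8) | add(8) ; probe: 23

Check, running the answer program on each example:
  -15 -> -7 -> 1
  29 -> 37 -> 45
  -27 -> -19 -> -11
  43 -> 51 -> 59
  -2 -> 6 -> 14
  -13 -> -5 -> 3
  probe: 7 -> 15 -> 23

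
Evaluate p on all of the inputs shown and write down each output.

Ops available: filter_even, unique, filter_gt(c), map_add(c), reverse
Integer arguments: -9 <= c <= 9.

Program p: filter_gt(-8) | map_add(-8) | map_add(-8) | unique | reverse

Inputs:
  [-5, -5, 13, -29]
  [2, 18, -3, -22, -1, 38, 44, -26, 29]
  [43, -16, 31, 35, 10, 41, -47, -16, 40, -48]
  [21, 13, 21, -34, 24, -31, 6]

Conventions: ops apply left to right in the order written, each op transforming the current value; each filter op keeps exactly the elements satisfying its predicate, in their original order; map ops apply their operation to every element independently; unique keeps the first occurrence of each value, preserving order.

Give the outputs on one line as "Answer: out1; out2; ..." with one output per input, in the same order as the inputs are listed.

[-3, -21]; [13, 28, 22, -17, -19, 2, -14]; [24, 25, -6, 19, 15, 27]; [-10, 8, -3, 5]

Execution, op by op:
  [-5, -5, 13, -29] -> [-5, -5, 13] -> [-13, -13, 5] -> [-21, -21, -3] -> [-21, -3] -> [-3, -21]
  [2, 18, -3, -22, -1, 38, 44, -26, 29] -> [2, 18, -3, -1, 38, 44, 29] -> [-6, 10, -11, -9, 30, 36, 21] -> [-14, 2, -19, -17, 22, 28, 13] -> [-14, 2, -19, -17, 22, 28, 13] -> [13, 28, 22, -17, -19, 2, -14]
  [43, -16, 31, 35, 10, 41, -47, -16, 40, -48] -> [43, 31, 35, 10, 41, 40] -> [35, 23, 27, 2, 33, 32] -> [27, 15, 19, -6, 25, 24] -> [27, 15, 19, -6, 25, 24] -> [24, 25, -6, 19, 15, 27]
  [21, 13, 21, -34, 24, -31, 6] -> [21, 13, 21, 24, 6] -> [13, 5, 13, 16, -2] -> [5, -3, 5, 8, -10] -> [5, -3, 8, -10] -> [-10, 8, -3, 5]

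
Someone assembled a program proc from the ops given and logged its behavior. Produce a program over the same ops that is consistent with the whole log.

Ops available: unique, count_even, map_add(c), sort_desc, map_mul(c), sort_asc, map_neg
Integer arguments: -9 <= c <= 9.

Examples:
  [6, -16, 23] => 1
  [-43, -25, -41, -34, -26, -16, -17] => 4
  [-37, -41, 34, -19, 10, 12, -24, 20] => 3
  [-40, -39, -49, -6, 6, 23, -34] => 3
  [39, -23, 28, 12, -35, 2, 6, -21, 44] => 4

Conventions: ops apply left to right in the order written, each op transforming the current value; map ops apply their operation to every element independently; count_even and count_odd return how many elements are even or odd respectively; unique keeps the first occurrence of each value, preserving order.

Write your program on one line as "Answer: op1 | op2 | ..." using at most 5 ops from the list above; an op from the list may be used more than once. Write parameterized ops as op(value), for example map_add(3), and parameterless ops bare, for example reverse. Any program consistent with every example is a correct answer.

map_add(3) | map_mul(-7) | map_neg | count_even

Check, running the answer program on each example:
  [6, -16, 23] -> [9, -13, 26] -> [-63, 91, -182] -> [63, -91, 182] -> 1
  [-43, -25, -41, -34, -26, -16, -17] -> [-40, -22, -38, -31, -23, -13, -14] -> [280, 154, 266, 217, 161, 91, 98] -> [-280, -154, -266, -217, -161, -91, -98] -> 4
  [-37, -41, 34, -19, 10, 12, -24, 20] -> [-34, -38, 37, -16, 13, 15, -21, 23] -> [238, 266, -259, 112, -91, -105, 147, -161] -> [-238, -266, 259, -112, 91, 105, -147, 161] -> 3
  [-40, -39, -49, -6, 6, 23, -34] -> [-37, -36, -46, -3, 9, 26, -31] -> [259, 252, 322, 21, -63, -182, 217] -> [-259, -252, -322, -21, 63, 182, -217] -> 3
  [39, -23, 28, 12, -35, 2, 6, -21, 44] -> [42, -20, 31, 15, -32, 5, 9, -18, 47] -> [-294, 140, -217, -105, 224, -35, -63, 126, -329] -> [294, -140, 217, 105, -224, 35, 63, -126, 329] -> 4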